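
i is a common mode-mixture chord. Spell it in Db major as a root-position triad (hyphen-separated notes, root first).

Db-Fb-Ab

The root, Db, is scale degree 1 — the same note in Db major and Db minor; only the chord quality changes. Building the minor chord from the parallel minor on Db: Db–Fb–Ab.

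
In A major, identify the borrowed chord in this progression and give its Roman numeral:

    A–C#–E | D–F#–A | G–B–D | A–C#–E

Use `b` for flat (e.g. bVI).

A major has the diatonic set A, Bm, C#m, D, E, F#m, G#dim. Of the given chords, A–C#–E = A and D–F#–A = D are diatonic. G–B–D is not: scale degree 7 in A major carries G#dim (vii°). In A minor the chord on that degree is G, so here it functions as bVII, borrowed from the parallel minor.

bVII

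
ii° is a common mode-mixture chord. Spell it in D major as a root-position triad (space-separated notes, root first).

E G Bb

ii° is built on scale degree 2, which is E in both D major and its parallel. In D minor the chord on E is E–G–Bb.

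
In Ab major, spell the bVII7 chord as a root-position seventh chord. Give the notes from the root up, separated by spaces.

Scale degree 7 in Ab major is G. bVII7 uses the lowered form, Gb, taken from Ab minor. In Ab minor the chord on Gb is Gb–Bb–Db–Fb.

Gb Bb Db Fb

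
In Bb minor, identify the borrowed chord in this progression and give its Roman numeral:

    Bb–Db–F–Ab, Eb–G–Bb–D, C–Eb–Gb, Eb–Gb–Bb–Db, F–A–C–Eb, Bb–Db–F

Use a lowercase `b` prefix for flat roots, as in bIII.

The diatonic triads in Bb minor (with V from harmonic minor) are Bbm, Cdim, Db, Ebm, F, Gb, Ab. Bb–Db–F–Ab = Bbm7, C–Eb–Gb = Cdim, Eb–Gb–Bb–Db = Ebm7, F–A–C–Eb = F7 and Bb–Db–F = Bbm all belong to that set. Eb–G–Bb–D doesn't fit — on degree 4 Bb minor would have Ebm (iv). Ebmaj7 is the degree-4 chord of Bb major, so it is the borrowed IVmaj7.

IVmaj7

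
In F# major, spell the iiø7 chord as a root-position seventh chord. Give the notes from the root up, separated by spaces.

iiø7 is built on scale degree 2, which is G# in both F# major and its parallel. Building the half-diminished-seventh chord from the parallel minor on G#: G#–B–D–F#.

G# B D F#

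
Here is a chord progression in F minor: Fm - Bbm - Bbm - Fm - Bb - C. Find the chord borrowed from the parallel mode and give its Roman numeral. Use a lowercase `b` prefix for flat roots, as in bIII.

F minor has the diatonic set Fm, Gdim, Ab, Bbm, C, Db, Eb (with V from harmonic minor). Fm, Bbm and C all belong to that set. Bb (Bb–D–F) is not: scale degree 4 in F minor carries Bbm (iv). In F major the chord on that degree is Bb, so here it functions as IV, borrowed from the parallel major.

IV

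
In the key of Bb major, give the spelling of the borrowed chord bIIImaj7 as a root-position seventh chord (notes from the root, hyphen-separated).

bIIImaj7 is built on the lowered scale degree 3. In Bb major degree 3 is D; lowered it becomes Db. In Bb minor the chord on Db is Db–F–Ab–C.

Db-F-Ab-C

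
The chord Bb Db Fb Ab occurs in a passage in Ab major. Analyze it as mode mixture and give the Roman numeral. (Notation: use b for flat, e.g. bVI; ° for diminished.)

iiø7

Bb is scale degree 2 in Ab major. Bb–Db–Fb–Ab is a half-diminished-seventh chord — the form found in Ab minor, not the diatonic ii (Bbm). Borrowed into Ab major it is written iiø7.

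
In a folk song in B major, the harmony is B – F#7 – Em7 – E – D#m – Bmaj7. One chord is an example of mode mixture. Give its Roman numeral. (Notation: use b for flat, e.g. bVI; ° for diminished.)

B major has the diatonic set B, C#m, D#m, E, F#, G#m, A#dim. B, F#7, E, D#m and Bmaj7 are all diatonic. But Em7 (E–G–B–D) is foreign: the diatonic IV on degree 4 is E, whereas Em7 comes from B minor. It is labeled iv7.

iv7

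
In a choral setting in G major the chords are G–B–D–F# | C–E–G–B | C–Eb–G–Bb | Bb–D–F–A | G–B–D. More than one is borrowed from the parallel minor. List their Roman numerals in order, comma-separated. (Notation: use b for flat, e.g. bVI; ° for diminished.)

iv7, bIIImaj7

The diatonic triads in G major are G, Am, Bm, C, D, Em, F#dim. G–B–D–F# = Gmaj7, C–E–G–B = Cmaj7 and G–B–D = G all belong to that set. C–Eb–G–Bb doesn't fit — on degree 4 G major would have C (IV). Cm7 is the degree-4 chord of G minor, so it is the borrowed iv7. Bb–D–F–A is not: scale degree 3 in G major carries Bm (iii). In G minor the chord on that degree is Bbmaj7, so here it functions as bIIImaj7, borrowed from the parallel minor.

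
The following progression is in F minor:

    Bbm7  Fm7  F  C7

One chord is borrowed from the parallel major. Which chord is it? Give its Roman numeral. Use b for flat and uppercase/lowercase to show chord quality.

F minor has the diatonic set Fm, Gdim, Ab, Bbm, C, Db, Eb (with V from harmonic minor). Of the given chords, Bbm7, Fm7 and C7 are diatonic. F (F–A–C) doesn't fit — on degree 1 F minor would have Fm (i). F is the degree-1 chord of F major, so it is the borrowed I.

I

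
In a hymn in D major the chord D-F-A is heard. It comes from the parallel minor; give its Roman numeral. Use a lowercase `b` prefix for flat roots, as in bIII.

i

The root D is the diatonic 1st degree of D major; the borrowing shows in the chord quality. D–F–A is a minor chord — the form found in D minor, not the diatonic I (D). Borrowed into D major it is written i.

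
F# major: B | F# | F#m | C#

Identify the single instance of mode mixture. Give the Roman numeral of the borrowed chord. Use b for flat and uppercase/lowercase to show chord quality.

i

The diatonic triads in F# major are F#, G#m, A#m, B, C#, D#m, E#dim. B, F# and C# all belong to that set. But F#m (F#–A–C#) is foreign: the diatonic I on degree 1 is F#, whereas F#m comes from F# minor. It is labeled i.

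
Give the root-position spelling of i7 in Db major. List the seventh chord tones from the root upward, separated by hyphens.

i7 is built on scale degree 1, which is Db in both Db major and its parallel. Stacking thirds in Db minor on Db gives Db–Fb–Ab–Cb.

Db-Fb-Ab-Cb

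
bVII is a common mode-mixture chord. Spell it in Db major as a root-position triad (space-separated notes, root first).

The root of bVII is the lowered 7th degree: C becomes Cb. In Db minor the chord on Cb is Cb–Eb–Gb.

Cb Eb Gb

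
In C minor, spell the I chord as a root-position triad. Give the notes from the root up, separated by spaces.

I is built on scale degree 1, which is C in both C minor and its parallel. In C major the chord on C is C–E–G.

C E G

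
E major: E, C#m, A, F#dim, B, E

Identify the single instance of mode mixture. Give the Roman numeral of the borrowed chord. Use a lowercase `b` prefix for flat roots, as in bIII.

E major has the diatonic set E, F#m, G#m, A, B, C#m, D#dim. E, C#m, A and B are all diatonic. But F#dim (F#–A–C) is foreign: the diatonic ii on degree 2 is F#m, whereas F#dim comes from E minor. It is labeled ii°.

ii°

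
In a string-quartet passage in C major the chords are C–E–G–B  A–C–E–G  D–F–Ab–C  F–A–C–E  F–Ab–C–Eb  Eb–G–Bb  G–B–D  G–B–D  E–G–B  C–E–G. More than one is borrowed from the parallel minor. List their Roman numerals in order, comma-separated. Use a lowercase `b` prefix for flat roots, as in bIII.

The diatonic triads in C major are C, Dm, Em, F, G, Am, Bdim. Of the given chords, C–E–G–B = Cmaj7, A–C–E–G = Am7, F–A–C–E = Fmaj7, G–B–D = G, E–G–B = Em and C–E–G = C are diatonic. D–F–Ab–C is not: scale degree 2 in C major carries Dm (ii). In C minor the chord on that degree is Dm7b5, so here it functions as iiø7, borrowed from the parallel minor. But F–Ab–C–Eb is foreign: the diatonic IV on degree 4 is F, whereas Fm7 comes from C minor. It is labeled iv7. Eb–G–Bb doesn't fit — on degree 3 C major would have Em (iii). Eb is the degree-3 chord of C minor, so it is the borrowed bIII.

iiø7, iv7, bIII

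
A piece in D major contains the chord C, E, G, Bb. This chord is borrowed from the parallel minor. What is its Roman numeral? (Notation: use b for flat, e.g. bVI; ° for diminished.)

The root C is the lowered 7th scale degree — diatonically D major has C# there. C–E–G–Bb is a dominant-seventh chord — the form found in D minor, not the diatonic vii° (C#dim). Borrowed into D major it is written bVII7.

bVII7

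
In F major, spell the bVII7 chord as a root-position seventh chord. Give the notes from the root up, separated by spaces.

bVII7 is built on the lowered scale degree 7. In F major degree 7 is E; lowered it becomes Eb. In F minor the chord on Eb is Eb–G–Bb–Db.

Eb G Bb Db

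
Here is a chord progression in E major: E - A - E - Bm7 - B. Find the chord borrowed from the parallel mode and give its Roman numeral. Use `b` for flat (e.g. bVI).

v7

The diatonic triads in E major are E, F#m, G#m, A, B, C#m, D#dim. Of the given chords, E, A and B are diatonic. Bm7 (B–D–F#–A) is not: scale degree 5 in E major carries B (V). In E minor the chord on that degree is Bm7, so here it functions as v7, borrowed from the parallel minor.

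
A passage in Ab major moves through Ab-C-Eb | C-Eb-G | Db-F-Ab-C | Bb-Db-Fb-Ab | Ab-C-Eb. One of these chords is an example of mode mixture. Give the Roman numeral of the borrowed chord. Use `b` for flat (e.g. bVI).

The diatonic triads in Ab major are Ab, Bbm, Cm, Db, Eb, Fm, Gdim. Of the given chords, Ab–C–Eb = Ab, C–Eb–G = Cm and Db–F–Ab–C = Dbmaj7 are diatonic. But Bb–Db–Fb–Ab is foreign: the diatonic ii on degree 2 is Bbm, whereas Bbm7b5 comes from Ab minor. It is labeled iiø7.

iiø7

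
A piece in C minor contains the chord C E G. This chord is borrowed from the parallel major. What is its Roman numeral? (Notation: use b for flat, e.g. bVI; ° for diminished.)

The root C is the diatonic 1st degree of C minor; the borrowing shows in the chord quality. C–E–G is a major chord — the form found in C major, not the diatonic i (Cm). Borrowed into C minor it is written I.

I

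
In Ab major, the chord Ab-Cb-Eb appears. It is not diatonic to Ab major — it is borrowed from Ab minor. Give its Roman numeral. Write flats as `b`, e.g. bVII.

The root Ab is the diatonic 1st degree of Ab major; the borrowing shows in the chord quality. Diatonically Ab major has Ab (I) on that degree; Ab–Cb–Eb is instead the minor chord native to Ab minor, so it takes the label i.

i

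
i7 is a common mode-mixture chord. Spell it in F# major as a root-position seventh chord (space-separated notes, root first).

The root, F#, is scale degree 1 — the same note in F# major and F# minor; only the chord quality changes. Building the minor-seventh chord from the parallel minor on F#: F#–A–C#–E.

F# A C# E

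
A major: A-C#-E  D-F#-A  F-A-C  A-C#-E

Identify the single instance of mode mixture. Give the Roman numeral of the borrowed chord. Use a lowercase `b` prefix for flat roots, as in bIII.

The diatonic triads in A major are A, Bm, C#m, D, E, F#m, G#dim. A–C#–E = A and D–F#–A = D are both diatonic. F–A–C is not: scale degree 6 in A major carries F#m (vi). In A minor the chord on that degree is F, so here it functions as bVI, borrowed from the parallel minor.

bVI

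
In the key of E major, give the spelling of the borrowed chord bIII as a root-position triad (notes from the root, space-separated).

G B D

The root of bIII is the lowered 3rd degree: G# becomes G. Building the major chord from the parallel minor on G: G–B–D.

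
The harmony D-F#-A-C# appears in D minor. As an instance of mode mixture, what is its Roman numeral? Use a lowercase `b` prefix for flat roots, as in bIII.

D is scale degree 1 in D minor. Diatonically D minor has Dm (i) on that degree; D–F#–A–C# is instead the major-seventh chord native to D major, so it takes the label Imaj7.

Imaj7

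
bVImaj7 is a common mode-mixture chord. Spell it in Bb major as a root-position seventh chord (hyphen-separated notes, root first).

Gb-Bb-Db-F

Scale degree 6 in Bb major is G. bVImaj7 uses the lowered form, Gb, taken from Bb minor. Building the major-seventh chord from the parallel minor on Gb: Gb–Bb–Db–F.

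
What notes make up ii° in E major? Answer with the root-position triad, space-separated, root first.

ii° is built on scale degree 2, which is F# in both E major and its parallel. In E minor the chord on F# is F#–A–C.

F# A C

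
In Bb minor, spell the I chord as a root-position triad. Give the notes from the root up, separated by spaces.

Bb D F

The root, Bb, is scale degree 1 — the same note in Bb minor and Bb major; only the chord quality changes. In Bb major the chord on Bb is Bb–D–F.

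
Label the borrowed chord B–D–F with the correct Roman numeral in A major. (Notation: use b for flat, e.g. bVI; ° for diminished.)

The root B is the diatonic 2nd degree of A major; the borrowing shows in the chord quality. Diatonically A major has Bm (ii) on that degree; B–D–F is instead the diminished chord native to A minor, so it takes the label ii°.

ii°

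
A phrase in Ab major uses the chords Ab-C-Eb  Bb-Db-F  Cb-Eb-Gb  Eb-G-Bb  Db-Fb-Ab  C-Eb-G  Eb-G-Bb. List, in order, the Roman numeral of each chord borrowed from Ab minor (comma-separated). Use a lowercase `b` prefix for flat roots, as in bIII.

bIII, iv

Ab major has the diatonic set Ab, Bbm, Cm, Db, Eb, Fm, Gdim. Ab–C–Eb = Ab, Bb–Db–F = Bbm, Eb–G–Bb = Eb and C–Eb–G = Cm all belong to that set. Cb–Eb–Gb doesn't fit — on degree 3 Ab major would have Cm (iii). Cb is the degree-3 chord of Ab minor, so it is the borrowed bIII. But Db–Fb–Ab is foreign: the diatonic IV on degree 4 is Db, whereas Dbm comes from Ab minor. It is labeled iv.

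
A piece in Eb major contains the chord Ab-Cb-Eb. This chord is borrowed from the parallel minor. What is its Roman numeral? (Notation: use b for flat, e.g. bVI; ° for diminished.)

iv

Ab is scale degree 4 in Eb major. Diatonically Eb major has Ab (IV) on that degree; Ab–Cb–Eb is instead the minor chord native to Eb minor, so it takes the label iv.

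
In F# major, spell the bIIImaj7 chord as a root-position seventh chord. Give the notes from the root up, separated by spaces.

A C# E G#

The root of bIIImaj7 is the lowered 3rd degree: A# becomes A. Stacking thirds in F# minor on A gives A–C#–E–G#.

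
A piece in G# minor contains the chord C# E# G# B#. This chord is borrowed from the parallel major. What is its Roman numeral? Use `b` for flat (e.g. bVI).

C# is scale degree 4 in G# minor. Diatonically G# minor has C#m (iv) on that degree; C#–E#–G#–B# is instead the major-seventh chord native to G# major, so it takes the label IVmaj7.

IVmaj7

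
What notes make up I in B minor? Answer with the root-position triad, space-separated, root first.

I is built on scale degree 1, which is B in both B minor and its parallel. Building the major chord from the parallel major on B: B–D#–F#.

B D# F#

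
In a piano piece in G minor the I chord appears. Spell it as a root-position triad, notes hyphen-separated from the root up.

I is built on scale degree 1, which is G in both G minor and its parallel. In G major the chord on G is G–B–D.

G-B-D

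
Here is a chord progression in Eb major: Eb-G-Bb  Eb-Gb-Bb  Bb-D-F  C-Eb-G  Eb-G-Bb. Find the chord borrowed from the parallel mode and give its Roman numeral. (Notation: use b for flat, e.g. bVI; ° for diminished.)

Eb major has the diatonic set Eb, Fm, Gm, Ab, Bb, Cm, Ddim. Of the given chords, Eb–G–Bb = Eb, Bb–D–F = Bb and C–Eb–G = Cm are diatonic. But Eb–Gb–Bb is foreign: the diatonic I on degree 1 is Eb, whereas Ebm comes from Eb minor. It is labeled i.

i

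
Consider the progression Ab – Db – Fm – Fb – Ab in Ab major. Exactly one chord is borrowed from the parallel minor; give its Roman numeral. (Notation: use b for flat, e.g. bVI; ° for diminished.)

bVI

In Ab major the diatonic chords are Ab, Bbm, Cm, Db, Eb, Fm, Gdim. Ab, Db and Fm all belong to that set. But Fb (Fb–Ab–Cb) is foreign: the diatonic vi on degree 6 is Fm, whereas Fb comes from Ab minor. It is labeled bVI.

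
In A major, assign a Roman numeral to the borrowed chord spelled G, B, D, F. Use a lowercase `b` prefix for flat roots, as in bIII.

The root G is the lowered 7th scale degree — diatonically A major has G# there. G–B–D–F is a dominant-seventh chord — the form found in A minor, not the diatonic vii° (G#dim). Borrowed into A major it is written bVII7.

bVII7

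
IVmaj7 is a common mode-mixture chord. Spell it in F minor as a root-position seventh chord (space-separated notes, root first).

Bb D F A

IVmaj7 is built on scale degree 4, which is Bb in both F minor and its parallel. Stacking thirds in F major on Bb gives Bb–D–F–A.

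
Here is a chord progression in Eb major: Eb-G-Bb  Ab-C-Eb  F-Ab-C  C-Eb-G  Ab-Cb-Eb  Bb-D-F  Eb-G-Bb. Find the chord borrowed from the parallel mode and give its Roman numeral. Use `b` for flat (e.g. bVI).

Eb major has the diatonic set Eb, Fm, Gm, Ab, Bb, Cm, Ddim. Of the given chords, Eb–G–Bb = Eb, Ab–C–Eb = Ab, F–Ab–C = Fm, C–Eb–G = Cm and Bb–D–F = Bb are diatonic. Ab–Cb–Eb doesn't fit — on degree 4 Eb major would have Ab (IV). Abm is the degree-4 chord of Eb minor, so it is the borrowed iv.

iv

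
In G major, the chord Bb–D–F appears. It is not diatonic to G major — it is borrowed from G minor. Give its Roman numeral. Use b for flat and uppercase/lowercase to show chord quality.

bIII

In G major scale degree 3 is B; Bb is its lowered form, from G minor. The diatonic chord on degree 3 would be Bm (iii), but Bb–D–F is the major chord from G minor. As a borrowed chord it is labeled bIII.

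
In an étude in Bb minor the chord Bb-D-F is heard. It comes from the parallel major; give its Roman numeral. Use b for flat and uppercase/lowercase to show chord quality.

I

The root Bb is the diatonic 1st degree of Bb minor; the borrowing shows in the chord quality. Diatonically Bb minor has Bbm (i) on that degree; Bb–D–F is instead the major chord native to Bb major, so it takes the label I.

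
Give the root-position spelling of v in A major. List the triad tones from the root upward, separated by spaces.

E G B

The root, E, is scale degree 5 — the same note in A major and A minor; only the chord quality changes. In A minor the chord on E is E–G–B.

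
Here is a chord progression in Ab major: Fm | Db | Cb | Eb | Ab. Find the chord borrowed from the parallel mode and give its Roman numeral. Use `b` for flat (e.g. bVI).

Ab major has the diatonic set Ab, Bbm, Cm, Db, Eb, Fm, Gdim. Of the given chords, Fm, Db, Eb and Ab are diatonic. But Cb (Cb–Eb–Gb) is foreign: the diatonic iii on degree 3 is Cm, whereas Cb comes from Ab minor. It is labeled bIII.

bIII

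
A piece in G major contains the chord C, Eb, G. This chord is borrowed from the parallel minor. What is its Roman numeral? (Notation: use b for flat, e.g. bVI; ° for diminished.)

iv

C is scale degree 4 in G major. Diatonically G major has C (IV) on that degree; C–Eb–G is instead the minor chord native to G minor, so it takes the label iv.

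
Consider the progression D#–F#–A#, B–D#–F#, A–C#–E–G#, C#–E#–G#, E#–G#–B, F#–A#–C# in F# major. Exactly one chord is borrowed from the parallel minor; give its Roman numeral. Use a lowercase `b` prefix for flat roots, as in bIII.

bIIImaj7

In F# major the diatonic chords are F#, G#m, A#m, B, C#, D#m, E#dim. D#–F#–A# = D#m, B–D#–F# = B, C#–E#–G# = C#, E#–G#–B = E#dim and F#–A#–C# = F# are all diatonic. A–C#–E–G# is not: scale degree 3 in F# major carries A#m (iii). In F# minor the chord on that degree is Amaj7, so here it functions as bIIImaj7, borrowed from the parallel minor.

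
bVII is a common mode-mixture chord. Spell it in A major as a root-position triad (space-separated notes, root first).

G B D

The root of bVII is the lowered 7th degree: G# becomes G. Stacking thirds in A minor on G gives G–B–D.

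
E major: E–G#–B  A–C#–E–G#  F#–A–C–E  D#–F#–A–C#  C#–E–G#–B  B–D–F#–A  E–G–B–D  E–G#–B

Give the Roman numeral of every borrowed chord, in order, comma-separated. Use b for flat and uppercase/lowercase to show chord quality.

The diatonic triads in E major are E, F#m, G#m, A, B, C#m, D#dim. E–G#–B = E, A–C#–E–G# = Amaj7, D#–F#–A–C# = D#m7b5 and C#–E–G#–B = C#m7 all belong to that set. F#–A–C–E is not: scale degree 2 in E major carries F#m (ii). In E minor the chord on that degree is F#m7b5, so here it functions as iiø7, borrowed from the parallel minor. But B–D–F#–A is foreign: the diatonic V on degree 5 is B, whereas Bm7 comes from E minor. It is labeled v7. E–G–B–D is not: scale degree 1 in E major carries E (I). In E minor the chord on that degree is Em7, so here it functions as i7, borrowed from the parallel minor.

iiø7, v7, i7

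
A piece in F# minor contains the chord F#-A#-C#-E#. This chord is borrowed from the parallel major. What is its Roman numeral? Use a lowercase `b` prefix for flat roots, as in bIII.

F# is scale degree 1 in F# minor. Diatonically F# minor has F#m (i) on that degree; F#–A#–C#–E# is instead the major-seventh chord native to F# major, so it takes the label Imaj7.

Imaj7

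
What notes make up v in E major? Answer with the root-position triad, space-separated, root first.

v is built on scale degree 5, which is B in both E major and its parallel. Stacking thirds in E minor on B gives B–D–F#.

B D F#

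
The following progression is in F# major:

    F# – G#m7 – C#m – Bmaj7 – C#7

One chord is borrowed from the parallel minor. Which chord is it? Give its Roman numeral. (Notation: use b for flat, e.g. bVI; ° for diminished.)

v

In F# major the diatonic chords are F#, G#m, A#m, B, C#, D#m, E#dim. Of the given chords, F#, G#m7, Bmaj7 and C#7 are diatonic. C#m (C#–E–G#) doesn't fit — on degree 5 F# major would have C# (V). C#m is the degree-5 chord of F# minor, so it is the borrowed v.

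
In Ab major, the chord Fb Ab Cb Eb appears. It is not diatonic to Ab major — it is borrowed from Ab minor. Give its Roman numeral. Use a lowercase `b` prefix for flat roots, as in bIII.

bVImaj7

In Ab major scale degree 6 is F; Fb is its lowered form, from Ab minor. Fb–Ab–Cb–Eb is a major-seventh chord — the form found in Ab minor, not the diatonic vi (Fm). Borrowed into Ab major it is written bVImaj7.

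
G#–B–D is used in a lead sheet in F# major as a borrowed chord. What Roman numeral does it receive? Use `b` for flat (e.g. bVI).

The root G# is the diatonic 2nd degree of F# major; the borrowing shows in the chord quality. Diatonically F# major has G#m (ii) on that degree; G#–B–D is instead the diminished chord native to F# minor, so it takes the label ii°.

ii°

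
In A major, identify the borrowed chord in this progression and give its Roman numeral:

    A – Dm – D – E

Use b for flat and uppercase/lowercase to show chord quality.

The diatonic triads in A major are A, Bm, C#m, D, E, F#m, G#dim. Of the given chords, A, D and E are diatonic. Dm (D–F–A) is not: scale degree 4 in A major carries D (IV). In A minor the chord on that degree is Dm, so here it functions as iv, borrowed from the parallel minor.

iv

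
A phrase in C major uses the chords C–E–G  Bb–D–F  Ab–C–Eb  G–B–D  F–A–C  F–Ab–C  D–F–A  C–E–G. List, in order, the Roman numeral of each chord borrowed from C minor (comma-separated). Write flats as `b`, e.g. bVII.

bVII, bVI, iv

In C major the diatonic chords are C, Dm, Em, F, G, Am, Bdim. C–E–G = C, G–B–D = G, F–A–C = F and D–F–A = Dm all belong to that set. Bb–D–F doesn't fit — on degree 7 C major would have Bdim (vii°). Bb is the degree-7 chord of C minor, so it is the borrowed bVII. Ab–C–Eb doesn't fit — on degree 6 C major would have Am (vi). Ab is the degree-6 chord of C minor, so it is the borrowed bVI. F–Ab–C is not: scale degree 4 in C major carries F (IV). In C minor the chord on that degree is Fm, so here it functions as iv, borrowed from the parallel minor.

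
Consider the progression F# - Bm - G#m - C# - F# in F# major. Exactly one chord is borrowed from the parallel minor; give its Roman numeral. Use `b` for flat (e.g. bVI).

iv

The diatonic triads in F# major are F#, G#m, A#m, B, C#, D#m, E#dim. Of the given chords, F#, G#m and C# are diatonic. Bm (B–D–F#) doesn't fit — on degree 4 F# major would have B (IV). Bm is the degree-4 chord of F# minor, so it is the borrowed iv.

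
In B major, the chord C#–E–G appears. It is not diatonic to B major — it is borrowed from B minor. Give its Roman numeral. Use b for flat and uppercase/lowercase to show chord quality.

ii°

C# is scale degree 2 in B major. C#–E–G is a diminished chord — the form found in B minor, not the diatonic ii (C#m). Borrowed into B major it is written ii°.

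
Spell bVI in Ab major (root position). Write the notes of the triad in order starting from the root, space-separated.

Fb Ab Cb

The root of bVI is the lowered 6th degree: F becomes Fb. Stacking thirds in Ab minor on Fb gives Fb–Ab–Cb.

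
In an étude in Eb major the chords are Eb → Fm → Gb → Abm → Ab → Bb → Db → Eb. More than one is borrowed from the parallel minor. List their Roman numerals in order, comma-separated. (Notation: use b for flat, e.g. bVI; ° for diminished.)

bIII, iv, bVII

In Eb major the diatonic chords are Eb, Fm, Gm, Ab, Bb, Cm, Ddim. Eb, Fm, Ab and Bb all belong to that set. But Gb (Gb–Bb–Db) is foreign: the diatonic iii on degree 3 is Gm, whereas Gb comes from Eb minor. It is labeled bIII. Abm (Ab–Cb–Eb) is not: scale degree 4 in Eb major carries Ab (IV). In Eb minor the chord on that degree is Abm, so here it functions as iv, borrowed from the parallel minor. But Db (Db–F–Ab) is foreign: the diatonic vii° on degree 7 is Ddim, whereas Db comes from Eb minor. It is labeled bVII.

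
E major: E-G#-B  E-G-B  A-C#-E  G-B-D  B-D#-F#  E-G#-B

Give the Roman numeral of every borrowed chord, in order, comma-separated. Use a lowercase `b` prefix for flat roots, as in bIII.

i, bIII

The diatonic triads in E major are E, F#m, G#m, A, B, C#m, D#dim. E–G#–B = E, A–C#–E = A and B–D#–F# = B are all diatonic. E–G–B is not: scale degree 1 in E major carries E (I). In E minor the chord on that degree is Em, so here it functions as i, borrowed from the parallel minor. G–B–D is not: scale degree 3 in E major carries G#m (iii). In E minor the chord on that degree is G, so here it functions as bIII, borrowed from the parallel minor.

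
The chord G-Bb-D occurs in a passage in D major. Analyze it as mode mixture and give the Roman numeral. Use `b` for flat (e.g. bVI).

iv

G is scale degree 4 in D major. G–Bb–D is a minor chord — the form found in D minor, not the diatonic IV (G). Borrowed into D major it is written iv.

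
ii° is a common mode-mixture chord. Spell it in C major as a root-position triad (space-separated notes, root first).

D F Ab

ii° is built on scale degree 2, which is D in both C major and its parallel. Building the diminished chord from the parallel minor on D: D–F–Ab.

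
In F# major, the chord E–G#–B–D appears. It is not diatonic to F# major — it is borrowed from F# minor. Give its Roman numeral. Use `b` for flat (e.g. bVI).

The root E is the lowered 7th scale degree — diatonically F# major has E# there. Diatonically F# major has E#dim (vii°) on that degree; E–G#–B–D is instead the dominant-seventh chord native to F# minor, so it takes the label bVII7.

bVII7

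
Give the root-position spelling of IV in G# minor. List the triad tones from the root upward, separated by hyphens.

C#-E#-G#

IV is built on scale degree 4, which is C# in both G# minor and its parallel. Building the major chord from the parallel major on C#: C#–E#–G#.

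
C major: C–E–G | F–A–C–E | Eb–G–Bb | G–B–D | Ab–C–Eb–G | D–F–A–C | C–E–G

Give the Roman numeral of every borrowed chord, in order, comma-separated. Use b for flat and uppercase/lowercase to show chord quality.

In C major the diatonic chords are C, Dm, Em, F, G, Am, Bdim. C–E–G = C, F–A–C–E = Fmaj7, G–B–D = G and D–F–A–C = Dm7 all belong to that set. Eb–G–Bb doesn't fit — on degree 3 C major would have Em (iii). Eb is the degree-3 chord of C minor, so it is the borrowed bIII. Ab–C–Eb–G doesn't fit — on degree 6 C major would have Am (vi). Abmaj7 is the degree-6 chord of C minor, so it is the borrowed bVImaj7.

bIII, bVImaj7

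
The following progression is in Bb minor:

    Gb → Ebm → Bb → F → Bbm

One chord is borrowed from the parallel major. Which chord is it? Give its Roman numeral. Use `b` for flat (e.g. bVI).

I

In Bb minor (with V from harmonic minor) the diatonic chords are Bbm, Cdim, Db, Ebm, F, Gb, Ab. Gb, Ebm, F and Bbm are all diatonic. Bb (Bb–D–F) is not: scale degree 1 in Bb minor carries Bbm (i). In Bb major the chord on that degree is Bb, so here it functions as I, borrowed from the parallel major.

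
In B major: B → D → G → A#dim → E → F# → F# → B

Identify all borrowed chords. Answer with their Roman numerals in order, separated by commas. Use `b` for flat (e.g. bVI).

The diatonic triads in B major are B, C#m, D#m, E, F#, G#m, A#dim. Of the given chords, B, A#dim, E and F# are diatonic. D (D–F#–A) is not: scale degree 3 in B major carries D#m (iii). In B minor the chord on that degree is D, so here it functions as bIII, borrowed from the parallel minor. G (G–B–D) doesn't fit — on degree 6 B major would have G#m (vi). G is the degree-6 chord of B minor, so it is the borrowed bVI.

bIII, bVI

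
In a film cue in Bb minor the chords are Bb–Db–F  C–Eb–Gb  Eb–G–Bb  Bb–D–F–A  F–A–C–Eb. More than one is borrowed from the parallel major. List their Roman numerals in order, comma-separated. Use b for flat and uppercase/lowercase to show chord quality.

IV, Imaj7

Bb minor has the diatonic set Bbm, Cdim, Db, Ebm, F, Gb, Ab (with V from harmonic minor). Of the given chords, Bb–Db–F = Bbm, C–Eb–Gb = Cdim and F–A–C–Eb = F7 are diatonic. Eb–G–Bb is not: scale degree 4 in Bb minor carries Ebm (iv). In Bb major the chord on that degree is Eb, so here it functions as IV, borrowed from the parallel major. Bb–D–F–A doesn't fit — on degree 1 Bb minor would have Bbm (i). Bbmaj7 is the degree-1 chord of Bb major, so it is the borrowed Imaj7.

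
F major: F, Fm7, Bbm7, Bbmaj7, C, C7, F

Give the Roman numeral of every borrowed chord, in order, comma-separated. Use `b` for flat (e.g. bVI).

i7, iv7

F major has the diatonic set F, Gm, Am, Bb, C, Dm, Edim. F, Bbmaj7, C and C7 are all diatonic. Fm7 (F–Ab–C–Eb) is not: scale degree 1 in F major carries F (I). In F minor the chord on that degree is Fm7, so here it functions as i7, borrowed from the parallel minor. Bbm7 (Bb–Db–F–Ab) doesn't fit — on degree 4 F major would have Bb (IV). Bbm7 is the degree-4 chord of F minor, so it is the borrowed iv7.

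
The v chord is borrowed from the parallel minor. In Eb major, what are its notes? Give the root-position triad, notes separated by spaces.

Bb Db F

The root, Bb, is scale degree 5 — the same note in Eb major and Eb minor; only the chord quality changes. Stacking thirds in Eb minor on Bb gives Bb–Db–F.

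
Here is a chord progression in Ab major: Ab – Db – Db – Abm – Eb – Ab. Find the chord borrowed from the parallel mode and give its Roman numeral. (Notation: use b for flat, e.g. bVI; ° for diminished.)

i

Ab major has the diatonic set Ab, Bbm, Cm, Db, Eb, Fm, Gdim. Ab, Db and Eb all belong to that set. But Abm (Ab–Cb–Eb) is foreign: the diatonic I on degree 1 is Ab, whereas Abm comes from Ab minor. It is labeled i.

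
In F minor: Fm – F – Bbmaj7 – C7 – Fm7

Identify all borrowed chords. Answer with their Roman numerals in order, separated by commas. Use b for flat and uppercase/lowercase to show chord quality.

I, IVmaj7

The diatonic triads in F minor (with V from harmonic minor) are Fm, Gdim, Ab, Bbm, C, Db, Eb. Fm, C7 and Fm7 all belong to that set. F (F–A–C) doesn't fit — on degree 1 F minor would have Fm (i). F is the degree-1 chord of F major, so it is the borrowed I. Bbmaj7 (Bb–D–F–A) is not: scale degree 4 in F minor carries Bbm (iv). In F major the chord on that degree is Bbmaj7, so here it functions as IVmaj7, borrowed from the parallel major.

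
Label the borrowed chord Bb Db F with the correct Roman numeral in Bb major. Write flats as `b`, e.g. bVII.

The root Bb is the diatonic 1st degree of Bb major; the borrowing shows in the chord quality. Bb–Db–F is a minor chord — the form found in Bb minor, not the diatonic I (Bb). Borrowed into Bb major it is written i.

i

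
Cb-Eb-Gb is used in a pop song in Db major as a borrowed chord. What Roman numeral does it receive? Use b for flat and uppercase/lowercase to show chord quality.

Cb is the lowered form of scale degree 7 in Db major (the diatonic degree 7 is C). Diatonically Db major has Cdim (vii°) on that degree; Cb–Eb–Gb is instead the major chord native to Db minor, so it takes the label bVII.

bVII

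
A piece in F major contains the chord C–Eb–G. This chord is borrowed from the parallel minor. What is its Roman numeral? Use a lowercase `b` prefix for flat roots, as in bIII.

C is scale degree 5 in F major. The diatonic chord on degree 5 would be C (V), but C–Eb–G is the minor chord from F minor. As a borrowed chord it is labeled v.

v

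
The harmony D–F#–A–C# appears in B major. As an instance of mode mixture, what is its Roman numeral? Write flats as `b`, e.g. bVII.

bIIImaj7

The root D is the lowered 3rd scale degree — diatonically B major has D# there. Diatonically B major has D#m (iii) on that degree; D–F#–A–C# is instead the major-seventh chord native to B minor, so it takes the label bIIImaj7.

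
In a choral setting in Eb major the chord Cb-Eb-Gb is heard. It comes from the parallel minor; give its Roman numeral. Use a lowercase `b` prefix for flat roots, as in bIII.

The root Cb is the lowered 6th scale degree — diatonically Eb major has C there. Diatonically Eb major has Cm (vi) on that degree; Cb–Eb–Gb is instead the major chord native to Eb minor, so it takes the label bVI.

bVI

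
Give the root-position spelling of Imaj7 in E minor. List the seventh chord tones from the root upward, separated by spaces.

E G# B D#

The root, E, is scale degree 1 — the same note in E minor and E major; only the chord quality changes. In E major the chord on E is E–G#–B–D#.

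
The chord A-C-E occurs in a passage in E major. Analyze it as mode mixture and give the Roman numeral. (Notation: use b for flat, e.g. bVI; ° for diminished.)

iv

A is scale degree 4 in E major. A–C–E is a minor chord — the form found in E minor, not the diatonic IV (A). Borrowed into E major it is written iv.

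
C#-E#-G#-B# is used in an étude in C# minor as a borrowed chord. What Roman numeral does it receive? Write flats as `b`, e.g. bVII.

Imaj7

C# is scale degree 1 in C# minor. C#–E#–G#–B# is a major-seventh chord — the form found in C# major, not the diatonic i (C#m). Borrowed into C# minor it is written Imaj7.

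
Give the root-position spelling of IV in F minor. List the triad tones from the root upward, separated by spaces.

Bb D F

The root, Bb, is scale degree 4 — the same note in F minor and F major; only the chord quality changes. Building the major chord from the parallel major on Bb: Bb–D–F.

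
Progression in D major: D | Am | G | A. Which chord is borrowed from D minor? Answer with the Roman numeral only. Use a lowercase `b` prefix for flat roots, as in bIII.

The diatonic triads in D major are D, Em, F#m, G, A, Bm, C#dim. D, G and A are all diatonic. But Am (A–C–E) is foreign: the diatonic V on degree 5 is A, whereas Am comes from D minor. It is labeled v.

v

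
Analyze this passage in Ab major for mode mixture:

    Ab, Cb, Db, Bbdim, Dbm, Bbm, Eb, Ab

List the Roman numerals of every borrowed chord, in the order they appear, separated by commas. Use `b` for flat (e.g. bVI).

The diatonic triads in Ab major are Ab, Bbm, Cm, Db, Eb, Fm, Gdim. Ab, Db, Bbm and Eb are all diatonic. Cb (Cb–Eb–Gb) is not: scale degree 3 in Ab major carries Cm (iii). In Ab minor the chord on that degree is Cb, so here it functions as bIII, borrowed from the parallel minor. But Bbdim (Bb–Db–Fb) is foreign: the diatonic ii on degree 2 is Bbm, whereas Bbdim comes from Ab minor. It is labeled ii°. Dbm (Db–Fb–Ab) doesn't fit — on degree 4 Ab major would have Db (IV). Dbm is the degree-4 chord of Ab minor, so it is the borrowed iv.

bIII, ii°, iv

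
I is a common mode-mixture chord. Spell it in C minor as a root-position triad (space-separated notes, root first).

I is built on scale degree 1, which is C in both C minor and its parallel. Building the major chord from the parallel major on C: C–E–G.

C E G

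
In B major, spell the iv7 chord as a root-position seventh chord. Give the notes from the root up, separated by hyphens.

E-G-B-D

iv7 is built on scale degree 4, which is E in both B major and its parallel. Stacking thirds in B minor on E gives E–G–B–D.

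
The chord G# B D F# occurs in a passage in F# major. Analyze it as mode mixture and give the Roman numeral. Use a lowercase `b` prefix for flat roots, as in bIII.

iiø7

The root G# is the diatonic 2nd degree of F# major; the borrowing shows in the chord quality. The diatonic chord on degree 2 would be G#m (ii), but G#–B–D–F# is the half-diminished-seventh chord from F# minor. As a borrowed chord it is labeled iiø7.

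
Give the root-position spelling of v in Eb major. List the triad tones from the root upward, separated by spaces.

Bb Db F

v is built on scale degree 5, which is Bb in both Eb major and its parallel. Building the minor chord from the parallel minor on Bb: Bb–Db–F.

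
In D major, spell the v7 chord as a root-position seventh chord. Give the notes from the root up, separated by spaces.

The root, A, is scale degree 5 — the same note in D major and D minor; only the chord quality changes. In D minor the chord on A is A–C–E–G.

A C E G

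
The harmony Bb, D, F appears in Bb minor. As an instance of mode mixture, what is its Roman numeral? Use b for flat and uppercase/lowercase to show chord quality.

I

Bb is scale degree 1 in Bb minor. Bb–D–F is a major chord — the form found in Bb major, not the diatonic i (Bbm). Borrowed into Bb minor it is written I.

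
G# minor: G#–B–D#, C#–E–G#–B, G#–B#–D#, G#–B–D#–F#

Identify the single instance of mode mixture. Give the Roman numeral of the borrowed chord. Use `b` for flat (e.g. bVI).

G# minor has the diatonic set G#m, A#dim, B, C#m, D#, E, F# (with V from harmonic minor). Of the given chords, G#–B–D# = G#m, C#–E–G#–B = C#m7 and G#–B–D#–F# = G#m7 are diatonic. But G#–B#–D# is foreign: the diatonic i on degree 1 is G#m, whereas G# comes from G# major. It is labeled I.

I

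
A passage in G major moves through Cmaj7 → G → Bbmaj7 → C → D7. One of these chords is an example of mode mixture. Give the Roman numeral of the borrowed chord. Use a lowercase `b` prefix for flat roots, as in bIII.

bIIImaj7

G major has the diatonic set G, Am, Bm, C, D, Em, F#dim. Of the given chords, Cmaj7, G, C and D7 are diatonic. Bbmaj7 (Bb–D–F–A) doesn't fit — on degree 3 G major would have Bm (iii). Bbmaj7 is the degree-3 chord of G minor, so it is the borrowed bIIImaj7.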